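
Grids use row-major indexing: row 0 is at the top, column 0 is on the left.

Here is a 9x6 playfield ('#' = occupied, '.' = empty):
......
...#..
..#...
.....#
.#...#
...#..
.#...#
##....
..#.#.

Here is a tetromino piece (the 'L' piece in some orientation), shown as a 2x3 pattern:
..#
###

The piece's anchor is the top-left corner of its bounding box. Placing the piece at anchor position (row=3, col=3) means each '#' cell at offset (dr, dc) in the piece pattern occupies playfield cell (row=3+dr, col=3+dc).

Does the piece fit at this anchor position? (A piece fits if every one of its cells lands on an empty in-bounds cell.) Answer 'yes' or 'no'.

Check each piece cell at anchor (3, 3):
  offset (0,2) -> (3,5): occupied ('#') -> FAIL
  offset (1,0) -> (4,3): empty -> OK
  offset (1,1) -> (4,4): empty -> OK
  offset (1,2) -> (4,5): occupied ('#') -> FAIL
All cells valid: no

Answer: no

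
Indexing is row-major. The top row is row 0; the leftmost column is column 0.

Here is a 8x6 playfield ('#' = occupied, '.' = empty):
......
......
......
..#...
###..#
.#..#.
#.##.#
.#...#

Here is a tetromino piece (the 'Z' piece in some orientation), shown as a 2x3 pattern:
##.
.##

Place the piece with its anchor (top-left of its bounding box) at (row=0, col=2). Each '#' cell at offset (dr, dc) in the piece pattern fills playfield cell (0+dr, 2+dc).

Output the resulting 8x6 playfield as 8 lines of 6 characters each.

Fill (0+0,2+0) = (0,2)
Fill (0+0,2+1) = (0,3)
Fill (0+1,2+1) = (1,3)
Fill (0+1,2+2) = (1,4)

Answer: ..##..
...##.
......
..#...
###..#
.#..#.
#.##.#
.#...#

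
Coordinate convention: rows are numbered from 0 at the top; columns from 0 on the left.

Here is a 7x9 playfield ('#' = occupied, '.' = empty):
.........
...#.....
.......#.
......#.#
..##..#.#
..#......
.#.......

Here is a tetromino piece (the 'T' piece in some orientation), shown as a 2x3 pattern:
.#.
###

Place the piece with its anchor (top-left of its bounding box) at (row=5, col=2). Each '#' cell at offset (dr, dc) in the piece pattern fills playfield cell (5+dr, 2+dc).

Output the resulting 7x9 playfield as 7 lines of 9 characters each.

Answer: .........
...#.....
.......#.
......#.#
..##..#.#
..##.....
.####....

Derivation:
Fill (5+0,2+1) = (5,3)
Fill (5+1,2+0) = (6,2)
Fill (5+1,2+1) = (6,3)
Fill (5+1,2+2) = (6,4)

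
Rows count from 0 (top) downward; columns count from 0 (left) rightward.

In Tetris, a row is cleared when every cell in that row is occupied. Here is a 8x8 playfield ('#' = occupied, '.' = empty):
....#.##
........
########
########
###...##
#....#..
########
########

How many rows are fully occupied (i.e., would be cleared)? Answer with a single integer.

Check each row:
  row 0: 5 empty cells -> not full
  row 1: 8 empty cells -> not full
  row 2: 0 empty cells -> FULL (clear)
  row 3: 0 empty cells -> FULL (clear)
  row 4: 3 empty cells -> not full
  row 5: 6 empty cells -> not full
  row 6: 0 empty cells -> FULL (clear)
  row 7: 0 empty cells -> FULL (clear)
Total rows cleared: 4

Answer: 4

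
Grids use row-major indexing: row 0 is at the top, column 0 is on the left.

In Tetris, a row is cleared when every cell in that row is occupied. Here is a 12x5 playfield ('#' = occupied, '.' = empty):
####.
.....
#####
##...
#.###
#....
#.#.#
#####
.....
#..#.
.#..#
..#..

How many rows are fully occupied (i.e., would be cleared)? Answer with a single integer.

Check each row:
  row 0: 1 empty cell -> not full
  row 1: 5 empty cells -> not full
  row 2: 0 empty cells -> FULL (clear)
  row 3: 3 empty cells -> not full
  row 4: 1 empty cell -> not full
  row 5: 4 empty cells -> not full
  row 6: 2 empty cells -> not full
  row 7: 0 empty cells -> FULL (clear)
  row 8: 5 empty cells -> not full
  row 9: 3 empty cells -> not full
  row 10: 3 empty cells -> not full
  row 11: 4 empty cells -> not full
Total rows cleared: 2

Answer: 2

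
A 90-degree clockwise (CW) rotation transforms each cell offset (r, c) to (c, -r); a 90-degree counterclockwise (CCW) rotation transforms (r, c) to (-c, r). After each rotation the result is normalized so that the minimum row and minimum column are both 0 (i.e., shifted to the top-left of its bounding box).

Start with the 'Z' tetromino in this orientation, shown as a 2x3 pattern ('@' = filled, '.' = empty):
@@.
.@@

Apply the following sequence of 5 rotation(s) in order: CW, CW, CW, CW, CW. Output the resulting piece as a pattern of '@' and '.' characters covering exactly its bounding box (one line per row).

Answer: .@
@@
@.

Derivation:
Start:
@@.
.@@
After rotation 1 (CW):
.@
@@
@.
After rotation 2 (CW):
@@.
.@@
After rotation 3 (CW):
.@
@@
@.
After rotation 4 (CW):
@@.
.@@
After rotation 5 (CW):
.@
@@
@.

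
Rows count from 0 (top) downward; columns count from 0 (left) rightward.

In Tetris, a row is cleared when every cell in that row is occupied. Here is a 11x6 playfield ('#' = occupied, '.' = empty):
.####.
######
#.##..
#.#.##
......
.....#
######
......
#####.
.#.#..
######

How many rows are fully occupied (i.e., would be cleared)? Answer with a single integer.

Answer: 3

Derivation:
Check each row:
  row 0: 2 empty cells -> not full
  row 1: 0 empty cells -> FULL (clear)
  row 2: 3 empty cells -> not full
  row 3: 2 empty cells -> not full
  row 4: 6 empty cells -> not full
  row 5: 5 empty cells -> not full
  row 6: 0 empty cells -> FULL (clear)
  row 7: 6 empty cells -> not full
  row 8: 1 empty cell -> not full
  row 9: 4 empty cells -> not full
  row 10: 0 empty cells -> FULL (clear)
Total rows cleared: 3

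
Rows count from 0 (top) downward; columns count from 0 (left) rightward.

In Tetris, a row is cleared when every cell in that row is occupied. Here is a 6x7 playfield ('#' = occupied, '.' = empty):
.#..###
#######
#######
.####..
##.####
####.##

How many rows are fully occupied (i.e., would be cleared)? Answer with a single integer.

Check each row:
  row 0: 3 empty cells -> not full
  row 1: 0 empty cells -> FULL (clear)
  row 2: 0 empty cells -> FULL (clear)
  row 3: 3 empty cells -> not full
  row 4: 1 empty cell -> not full
  row 5: 1 empty cell -> not full
Total rows cleared: 2

Answer: 2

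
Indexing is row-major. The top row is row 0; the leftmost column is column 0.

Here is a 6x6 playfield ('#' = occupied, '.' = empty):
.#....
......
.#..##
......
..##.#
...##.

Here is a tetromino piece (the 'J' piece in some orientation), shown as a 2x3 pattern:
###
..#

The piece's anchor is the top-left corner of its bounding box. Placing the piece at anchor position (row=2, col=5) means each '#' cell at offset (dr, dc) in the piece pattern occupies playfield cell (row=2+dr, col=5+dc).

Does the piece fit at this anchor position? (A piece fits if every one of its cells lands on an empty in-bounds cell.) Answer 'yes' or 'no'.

Answer: no

Derivation:
Check each piece cell at anchor (2, 5):
  offset (0,0) -> (2,5): occupied ('#') -> FAIL
  offset (0,1) -> (2,6): out of bounds -> FAIL
  offset (0,2) -> (2,7): out of bounds -> FAIL
  offset (1,2) -> (3,7): out of bounds -> FAIL
All cells valid: no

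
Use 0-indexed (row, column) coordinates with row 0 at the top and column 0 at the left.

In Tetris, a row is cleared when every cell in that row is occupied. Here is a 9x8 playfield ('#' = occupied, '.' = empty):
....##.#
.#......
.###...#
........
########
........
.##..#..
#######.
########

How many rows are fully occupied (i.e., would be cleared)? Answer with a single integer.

Answer: 2

Derivation:
Check each row:
  row 0: 5 empty cells -> not full
  row 1: 7 empty cells -> not full
  row 2: 4 empty cells -> not full
  row 3: 8 empty cells -> not full
  row 4: 0 empty cells -> FULL (clear)
  row 5: 8 empty cells -> not full
  row 6: 5 empty cells -> not full
  row 7: 1 empty cell -> not full
  row 8: 0 empty cells -> FULL (clear)
Total rows cleared: 2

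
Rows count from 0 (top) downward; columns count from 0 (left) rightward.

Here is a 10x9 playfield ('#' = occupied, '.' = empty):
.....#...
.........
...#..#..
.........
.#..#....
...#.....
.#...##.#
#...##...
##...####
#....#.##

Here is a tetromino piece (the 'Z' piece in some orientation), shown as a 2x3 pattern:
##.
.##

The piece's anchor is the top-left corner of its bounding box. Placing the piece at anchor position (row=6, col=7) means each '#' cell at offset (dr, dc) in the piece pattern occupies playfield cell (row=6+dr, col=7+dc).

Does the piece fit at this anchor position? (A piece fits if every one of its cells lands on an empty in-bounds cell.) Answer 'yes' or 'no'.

Answer: no

Derivation:
Check each piece cell at anchor (6, 7):
  offset (0,0) -> (6,7): empty -> OK
  offset (0,1) -> (6,8): occupied ('#') -> FAIL
  offset (1,1) -> (7,8): empty -> OK
  offset (1,2) -> (7,9): out of bounds -> FAIL
All cells valid: no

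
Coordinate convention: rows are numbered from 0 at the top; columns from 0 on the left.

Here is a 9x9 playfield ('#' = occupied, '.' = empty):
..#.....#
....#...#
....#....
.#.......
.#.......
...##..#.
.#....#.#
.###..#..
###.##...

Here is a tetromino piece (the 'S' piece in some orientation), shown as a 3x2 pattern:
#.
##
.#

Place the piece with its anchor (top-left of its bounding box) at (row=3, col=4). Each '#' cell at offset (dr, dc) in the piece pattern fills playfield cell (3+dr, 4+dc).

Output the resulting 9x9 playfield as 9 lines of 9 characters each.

Answer: ..#.....#
....#...#
....#....
.#..#....
.#..##...
...###.#.
.#....#.#
.###..#..
###.##...

Derivation:
Fill (3+0,4+0) = (3,4)
Fill (3+1,4+0) = (4,4)
Fill (3+1,4+1) = (4,5)
Fill (3+2,4+1) = (5,5)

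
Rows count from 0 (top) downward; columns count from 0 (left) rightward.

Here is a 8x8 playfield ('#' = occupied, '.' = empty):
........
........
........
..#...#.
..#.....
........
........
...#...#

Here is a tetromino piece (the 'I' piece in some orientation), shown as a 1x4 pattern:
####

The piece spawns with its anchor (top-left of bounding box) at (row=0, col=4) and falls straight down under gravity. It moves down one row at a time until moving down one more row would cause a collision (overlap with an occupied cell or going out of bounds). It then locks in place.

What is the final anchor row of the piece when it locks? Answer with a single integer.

Answer: 2

Derivation:
Spawn at (row=0, col=4). Try each row:
  row 0: fits
  row 1: fits
  row 2: fits
  row 3: blocked -> lock at row 2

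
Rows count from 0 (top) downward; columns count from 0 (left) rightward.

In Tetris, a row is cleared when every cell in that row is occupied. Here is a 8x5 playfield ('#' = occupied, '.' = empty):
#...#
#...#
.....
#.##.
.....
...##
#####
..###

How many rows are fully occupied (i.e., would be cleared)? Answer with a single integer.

Check each row:
  row 0: 3 empty cells -> not full
  row 1: 3 empty cells -> not full
  row 2: 5 empty cells -> not full
  row 3: 2 empty cells -> not full
  row 4: 5 empty cells -> not full
  row 5: 3 empty cells -> not full
  row 6: 0 empty cells -> FULL (clear)
  row 7: 2 empty cells -> not full
Total rows cleared: 1

Answer: 1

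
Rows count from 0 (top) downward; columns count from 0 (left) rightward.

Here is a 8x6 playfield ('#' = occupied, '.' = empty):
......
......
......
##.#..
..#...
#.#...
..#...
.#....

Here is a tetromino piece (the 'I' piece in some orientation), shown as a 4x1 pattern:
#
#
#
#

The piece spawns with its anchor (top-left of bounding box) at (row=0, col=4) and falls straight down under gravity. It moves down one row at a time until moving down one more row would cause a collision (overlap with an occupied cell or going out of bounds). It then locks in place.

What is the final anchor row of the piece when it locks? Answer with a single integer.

Answer: 4

Derivation:
Spawn at (row=0, col=4). Try each row:
  row 0: fits
  row 1: fits
  row 2: fits
  row 3: fits
  row 4: fits
  row 5: blocked -> lock at row 4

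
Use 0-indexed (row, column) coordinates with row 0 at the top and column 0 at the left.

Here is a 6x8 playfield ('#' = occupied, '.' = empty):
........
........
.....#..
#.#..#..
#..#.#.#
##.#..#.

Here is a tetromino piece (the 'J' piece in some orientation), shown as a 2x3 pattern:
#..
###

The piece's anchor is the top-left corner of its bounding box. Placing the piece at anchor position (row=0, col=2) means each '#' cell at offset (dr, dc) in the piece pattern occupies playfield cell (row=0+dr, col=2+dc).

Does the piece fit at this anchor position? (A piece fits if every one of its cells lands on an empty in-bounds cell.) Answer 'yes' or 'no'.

Answer: yes

Derivation:
Check each piece cell at anchor (0, 2):
  offset (0,0) -> (0,2): empty -> OK
  offset (1,0) -> (1,2): empty -> OK
  offset (1,1) -> (1,3): empty -> OK
  offset (1,2) -> (1,4): empty -> OK
All cells valid: yes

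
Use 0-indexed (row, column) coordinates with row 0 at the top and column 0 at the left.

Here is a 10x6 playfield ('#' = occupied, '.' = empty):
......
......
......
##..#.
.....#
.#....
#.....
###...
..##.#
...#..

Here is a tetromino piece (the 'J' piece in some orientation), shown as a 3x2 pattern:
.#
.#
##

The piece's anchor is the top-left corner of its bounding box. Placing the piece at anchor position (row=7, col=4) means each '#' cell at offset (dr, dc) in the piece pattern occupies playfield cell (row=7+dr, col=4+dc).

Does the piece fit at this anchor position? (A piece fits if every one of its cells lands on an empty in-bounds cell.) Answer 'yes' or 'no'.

Answer: no

Derivation:
Check each piece cell at anchor (7, 4):
  offset (0,1) -> (7,5): empty -> OK
  offset (1,1) -> (8,5): occupied ('#') -> FAIL
  offset (2,0) -> (9,4): empty -> OK
  offset (2,1) -> (9,5): empty -> OK
All cells valid: no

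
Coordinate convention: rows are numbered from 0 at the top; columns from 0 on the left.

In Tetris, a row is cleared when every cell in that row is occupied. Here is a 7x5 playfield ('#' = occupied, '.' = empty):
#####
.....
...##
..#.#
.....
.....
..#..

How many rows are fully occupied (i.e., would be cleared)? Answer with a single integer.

Answer: 1

Derivation:
Check each row:
  row 0: 0 empty cells -> FULL (clear)
  row 1: 5 empty cells -> not full
  row 2: 3 empty cells -> not full
  row 3: 3 empty cells -> not full
  row 4: 5 empty cells -> not full
  row 5: 5 empty cells -> not full
  row 6: 4 empty cells -> not full
Total rows cleared: 1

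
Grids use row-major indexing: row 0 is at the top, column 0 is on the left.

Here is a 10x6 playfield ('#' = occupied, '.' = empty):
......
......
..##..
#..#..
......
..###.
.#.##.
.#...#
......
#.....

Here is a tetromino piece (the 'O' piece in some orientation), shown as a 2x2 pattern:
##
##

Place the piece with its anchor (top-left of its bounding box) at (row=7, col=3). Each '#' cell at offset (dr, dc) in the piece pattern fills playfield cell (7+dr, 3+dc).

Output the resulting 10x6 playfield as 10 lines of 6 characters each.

Answer: ......
......
..##..
#..#..
......
..###.
.#.##.
.#.###
...##.
#.....

Derivation:
Fill (7+0,3+0) = (7,3)
Fill (7+0,3+1) = (7,4)
Fill (7+1,3+0) = (8,3)
Fill (7+1,3+1) = (8,4)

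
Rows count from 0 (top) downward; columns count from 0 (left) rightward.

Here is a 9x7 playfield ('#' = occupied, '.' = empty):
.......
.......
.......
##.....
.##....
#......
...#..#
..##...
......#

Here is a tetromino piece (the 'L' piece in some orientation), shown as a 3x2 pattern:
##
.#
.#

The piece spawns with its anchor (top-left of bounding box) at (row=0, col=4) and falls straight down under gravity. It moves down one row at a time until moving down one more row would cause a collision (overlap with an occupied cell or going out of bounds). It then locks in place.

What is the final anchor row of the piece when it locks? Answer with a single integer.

Answer: 6

Derivation:
Spawn at (row=0, col=4). Try each row:
  row 0: fits
  row 1: fits
  row 2: fits
  row 3: fits
  row 4: fits
  row 5: fits
  row 6: fits
  row 7: blocked -> lock at row 6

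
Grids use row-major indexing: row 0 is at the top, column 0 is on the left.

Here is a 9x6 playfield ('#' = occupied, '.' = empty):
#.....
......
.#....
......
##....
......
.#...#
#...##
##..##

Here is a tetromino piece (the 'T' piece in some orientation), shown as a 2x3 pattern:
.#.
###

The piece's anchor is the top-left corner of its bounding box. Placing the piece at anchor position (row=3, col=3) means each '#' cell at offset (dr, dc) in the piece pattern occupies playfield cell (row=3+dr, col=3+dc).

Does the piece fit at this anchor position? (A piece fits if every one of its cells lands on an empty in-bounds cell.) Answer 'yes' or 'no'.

Answer: yes

Derivation:
Check each piece cell at anchor (3, 3):
  offset (0,1) -> (3,4): empty -> OK
  offset (1,0) -> (4,3): empty -> OK
  offset (1,1) -> (4,4): empty -> OK
  offset (1,2) -> (4,5): empty -> OK
All cells valid: yes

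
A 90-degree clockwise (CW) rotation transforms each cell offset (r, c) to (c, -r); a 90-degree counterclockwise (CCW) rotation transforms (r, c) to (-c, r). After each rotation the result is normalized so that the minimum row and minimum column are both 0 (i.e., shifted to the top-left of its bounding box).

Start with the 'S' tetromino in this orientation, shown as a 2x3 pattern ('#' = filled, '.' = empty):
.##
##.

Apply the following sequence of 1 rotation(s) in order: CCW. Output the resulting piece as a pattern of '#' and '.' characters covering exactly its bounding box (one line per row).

Start:
.##
##.
After rotation 1 (CCW):
#.
##
.#

Answer: #.
##
.#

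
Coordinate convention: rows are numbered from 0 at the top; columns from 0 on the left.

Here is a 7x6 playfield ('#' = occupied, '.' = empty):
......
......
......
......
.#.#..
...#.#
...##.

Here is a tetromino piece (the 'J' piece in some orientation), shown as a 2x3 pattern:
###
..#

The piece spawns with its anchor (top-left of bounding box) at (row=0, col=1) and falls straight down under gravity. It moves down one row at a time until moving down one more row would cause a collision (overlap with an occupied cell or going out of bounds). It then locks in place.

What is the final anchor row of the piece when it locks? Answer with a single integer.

Answer: 2

Derivation:
Spawn at (row=0, col=1). Try each row:
  row 0: fits
  row 1: fits
  row 2: fits
  row 3: blocked -> lock at row 2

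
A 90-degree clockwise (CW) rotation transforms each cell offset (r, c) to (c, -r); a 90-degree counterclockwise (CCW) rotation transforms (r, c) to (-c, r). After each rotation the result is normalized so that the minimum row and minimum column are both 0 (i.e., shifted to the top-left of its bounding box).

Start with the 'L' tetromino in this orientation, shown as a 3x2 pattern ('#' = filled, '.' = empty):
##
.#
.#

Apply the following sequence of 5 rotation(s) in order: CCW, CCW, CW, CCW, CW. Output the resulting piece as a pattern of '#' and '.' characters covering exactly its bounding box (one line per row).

Start:
##
.#
.#
After rotation 1 (CCW):
###
#..
After rotation 2 (CCW):
#.
#.
##
After rotation 3 (CW):
###
#..
After rotation 4 (CCW):
#.
#.
##
After rotation 5 (CW):
###
#..

Answer: ###
#..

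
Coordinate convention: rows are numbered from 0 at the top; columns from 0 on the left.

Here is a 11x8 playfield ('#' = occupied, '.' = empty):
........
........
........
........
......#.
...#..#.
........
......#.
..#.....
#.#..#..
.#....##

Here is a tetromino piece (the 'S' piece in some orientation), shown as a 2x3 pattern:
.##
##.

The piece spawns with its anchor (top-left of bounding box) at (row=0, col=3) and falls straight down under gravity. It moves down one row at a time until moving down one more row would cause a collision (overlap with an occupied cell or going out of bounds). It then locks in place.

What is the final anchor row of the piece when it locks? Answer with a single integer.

Spawn at (row=0, col=3). Try each row:
  row 0: fits
  row 1: fits
  row 2: fits
  row 3: fits
  row 4: blocked -> lock at row 3

Answer: 3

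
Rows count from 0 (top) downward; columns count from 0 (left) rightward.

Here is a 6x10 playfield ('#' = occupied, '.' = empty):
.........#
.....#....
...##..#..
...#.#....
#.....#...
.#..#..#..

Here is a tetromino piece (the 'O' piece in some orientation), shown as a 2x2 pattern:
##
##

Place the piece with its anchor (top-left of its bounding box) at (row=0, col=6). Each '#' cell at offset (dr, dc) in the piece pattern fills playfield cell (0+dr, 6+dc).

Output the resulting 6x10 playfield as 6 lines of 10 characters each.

Fill (0+0,6+0) = (0,6)
Fill (0+0,6+1) = (0,7)
Fill (0+1,6+0) = (1,6)
Fill (0+1,6+1) = (1,7)

Answer: ......##.#
.....###..
...##..#..
...#.#....
#.....#...
.#..#..#..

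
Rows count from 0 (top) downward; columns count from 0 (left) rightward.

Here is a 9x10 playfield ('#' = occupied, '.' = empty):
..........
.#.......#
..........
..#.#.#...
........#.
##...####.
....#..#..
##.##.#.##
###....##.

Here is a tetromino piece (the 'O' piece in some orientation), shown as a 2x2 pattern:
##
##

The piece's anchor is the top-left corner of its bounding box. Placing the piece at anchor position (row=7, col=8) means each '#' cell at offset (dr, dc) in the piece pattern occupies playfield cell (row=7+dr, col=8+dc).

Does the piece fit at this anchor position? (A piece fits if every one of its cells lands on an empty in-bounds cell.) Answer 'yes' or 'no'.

Check each piece cell at anchor (7, 8):
  offset (0,0) -> (7,8): occupied ('#') -> FAIL
  offset (0,1) -> (7,9): occupied ('#') -> FAIL
  offset (1,0) -> (8,8): occupied ('#') -> FAIL
  offset (1,1) -> (8,9): empty -> OK
All cells valid: no

Answer: no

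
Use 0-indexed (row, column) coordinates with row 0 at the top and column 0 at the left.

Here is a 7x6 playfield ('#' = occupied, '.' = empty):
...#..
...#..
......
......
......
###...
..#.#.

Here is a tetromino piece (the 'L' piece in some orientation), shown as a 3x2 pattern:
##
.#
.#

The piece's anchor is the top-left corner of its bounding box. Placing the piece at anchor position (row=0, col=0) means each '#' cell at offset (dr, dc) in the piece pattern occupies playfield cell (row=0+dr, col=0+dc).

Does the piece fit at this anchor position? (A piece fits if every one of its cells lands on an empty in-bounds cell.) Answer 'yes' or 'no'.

Answer: yes

Derivation:
Check each piece cell at anchor (0, 0):
  offset (0,0) -> (0,0): empty -> OK
  offset (0,1) -> (0,1): empty -> OK
  offset (1,1) -> (1,1): empty -> OK
  offset (2,1) -> (2,1): empty -> OK
All cells valid: yes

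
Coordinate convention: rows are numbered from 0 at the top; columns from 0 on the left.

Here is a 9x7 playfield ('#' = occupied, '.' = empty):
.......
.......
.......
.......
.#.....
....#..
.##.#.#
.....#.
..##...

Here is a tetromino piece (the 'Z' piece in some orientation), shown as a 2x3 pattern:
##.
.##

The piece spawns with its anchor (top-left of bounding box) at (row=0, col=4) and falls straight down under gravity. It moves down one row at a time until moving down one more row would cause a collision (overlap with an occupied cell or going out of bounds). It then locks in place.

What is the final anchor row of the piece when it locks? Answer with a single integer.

Spawn at (row=0, col=4). Try each row:
  row 0: fits
  row 1: fits
  row 2: fits
  row 3: fits
  row 4: fits
  row 5: blocked -> lock at row 4

Answer: 4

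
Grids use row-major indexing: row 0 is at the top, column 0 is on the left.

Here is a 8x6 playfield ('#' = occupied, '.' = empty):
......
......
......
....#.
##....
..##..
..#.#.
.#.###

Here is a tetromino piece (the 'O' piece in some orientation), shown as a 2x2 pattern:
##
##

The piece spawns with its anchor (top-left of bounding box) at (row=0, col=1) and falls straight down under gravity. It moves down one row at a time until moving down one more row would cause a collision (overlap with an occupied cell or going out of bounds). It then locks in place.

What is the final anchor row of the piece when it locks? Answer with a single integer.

Spawn at (row=0, col=1). Try each row:
  row 0: fits
  row 1: fits
  row 2: fits
  row 3: blocked -> lock at row 2

Answer: 2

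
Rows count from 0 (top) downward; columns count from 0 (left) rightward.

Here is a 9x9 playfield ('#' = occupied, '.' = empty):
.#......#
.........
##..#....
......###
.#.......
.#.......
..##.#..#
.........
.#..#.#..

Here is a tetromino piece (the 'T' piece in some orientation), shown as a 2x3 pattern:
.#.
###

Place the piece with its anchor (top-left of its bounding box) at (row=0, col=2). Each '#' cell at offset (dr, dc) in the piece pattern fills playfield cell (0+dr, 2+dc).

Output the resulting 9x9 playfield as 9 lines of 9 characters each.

Fill (0+0,2+1) = (0,3)
Fill (0+1,2+0) = (1,2)
Fill (0+1,2+1) = (1,3)
Fill (0+1,2+2) = (1,4)

Answer: .#.#....#
..###....
##..#....
......###
.#.......
.#.......
..##.#..#
.........
.#..#.#..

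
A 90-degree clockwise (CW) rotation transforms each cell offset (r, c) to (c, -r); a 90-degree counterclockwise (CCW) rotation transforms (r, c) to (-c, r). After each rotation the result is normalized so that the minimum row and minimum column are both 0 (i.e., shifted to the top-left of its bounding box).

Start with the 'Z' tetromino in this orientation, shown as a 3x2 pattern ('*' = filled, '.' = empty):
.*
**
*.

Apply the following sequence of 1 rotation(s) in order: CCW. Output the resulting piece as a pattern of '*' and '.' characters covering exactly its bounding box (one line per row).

Answer: **.
.**

Derivation:
Start:
.*
**
*.
After rotation 1 (CCW):
**.
.**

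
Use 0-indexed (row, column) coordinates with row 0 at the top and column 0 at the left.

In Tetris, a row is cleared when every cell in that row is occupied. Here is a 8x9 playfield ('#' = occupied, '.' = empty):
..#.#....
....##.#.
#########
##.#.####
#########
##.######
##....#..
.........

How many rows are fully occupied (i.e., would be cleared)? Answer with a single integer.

Answer: 2

Derivation:
Check each row:
  row 0: 7 empty cells -> not full
  row 1: 6 empty cells -> not full
  row 2: 0 empty cells -> FULL (clear)
  row 3: 2 empty cells -> not full
  row 4: 0 empty cells -> FULL (clear)
  row 5: 1 empty cell -> not full
  row 6: 6 empty cells -> not full
  row 7: 9 empty cells -> not full
Total rows cleared: 2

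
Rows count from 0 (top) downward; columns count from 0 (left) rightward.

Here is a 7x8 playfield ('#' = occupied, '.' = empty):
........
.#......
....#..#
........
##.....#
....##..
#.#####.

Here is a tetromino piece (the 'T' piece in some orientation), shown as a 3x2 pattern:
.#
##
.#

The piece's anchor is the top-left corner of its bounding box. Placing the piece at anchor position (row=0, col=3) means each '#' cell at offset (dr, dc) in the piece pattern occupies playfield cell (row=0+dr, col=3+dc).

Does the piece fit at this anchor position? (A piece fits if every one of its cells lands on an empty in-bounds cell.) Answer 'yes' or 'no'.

Check each piece cell at anchor (0, 3):
  offset (0,1) -> (0,4): empty -> OK
  offset (1,0) -> (1,3): empty -> OK
  offset (1,1) -> (1,4): empty -> OK
  offset (2,1) -> (2,4): occupied ('#') -> FAIL
All cells valid: no

Answer: no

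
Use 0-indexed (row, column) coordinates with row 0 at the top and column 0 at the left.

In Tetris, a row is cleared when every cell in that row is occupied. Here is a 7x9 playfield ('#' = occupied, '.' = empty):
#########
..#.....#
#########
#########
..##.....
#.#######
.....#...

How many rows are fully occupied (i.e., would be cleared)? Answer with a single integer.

Answer: 3

Derivation:
Check each row:
  row 0: 0 empty cells -> FULL (clear)
  row 1: 7 empty cells -> not full
  row 2: 0 empty cells -> FULL (clear)
  row 3: 0 empty cells -> FULL (clear)
  row 4: 7 empty cells -> not full
  row 5: 1 empty cell -> not full
  row 6: 8 empty cells -> not full
Total rows cleared: 3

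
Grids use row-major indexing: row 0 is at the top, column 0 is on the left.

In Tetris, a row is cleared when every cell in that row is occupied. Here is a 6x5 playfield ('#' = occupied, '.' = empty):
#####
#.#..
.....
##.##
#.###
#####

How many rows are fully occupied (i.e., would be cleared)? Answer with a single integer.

Answer: 2

Derivation:
Check each row:
  row 0: 0 empty cells -> FULL (clear)
  row 1: 3 empty cells -> not full
  row 2: 5 empty cells -> not full
  row 3: 1 empty cell -> not full
  row 4: 1 empty cell -> not full
  row 5: 0 empty cells -> FULL (clear)
Total rows cleared: 2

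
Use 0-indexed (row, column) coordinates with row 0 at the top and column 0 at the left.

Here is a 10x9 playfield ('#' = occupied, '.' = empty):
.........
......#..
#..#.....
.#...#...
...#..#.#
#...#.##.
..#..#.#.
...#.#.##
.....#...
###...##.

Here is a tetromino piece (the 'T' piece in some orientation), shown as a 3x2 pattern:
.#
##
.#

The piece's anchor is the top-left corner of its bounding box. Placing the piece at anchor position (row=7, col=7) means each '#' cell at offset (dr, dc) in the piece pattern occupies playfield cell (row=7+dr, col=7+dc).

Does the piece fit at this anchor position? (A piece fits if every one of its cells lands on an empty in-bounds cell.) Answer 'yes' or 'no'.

Answer: no

Derivation:
Check each piece cell at anchor (7, 7):
  offset (0,1) -> (7,8): occupied ('#') -> FAIL
  offset (1,0) -> (8,7): empty -> OK
  offset (1,1) -> (8,8): empty -> OK
  offset (2,1) -> (9,8): empty -> OK
All cells valid: no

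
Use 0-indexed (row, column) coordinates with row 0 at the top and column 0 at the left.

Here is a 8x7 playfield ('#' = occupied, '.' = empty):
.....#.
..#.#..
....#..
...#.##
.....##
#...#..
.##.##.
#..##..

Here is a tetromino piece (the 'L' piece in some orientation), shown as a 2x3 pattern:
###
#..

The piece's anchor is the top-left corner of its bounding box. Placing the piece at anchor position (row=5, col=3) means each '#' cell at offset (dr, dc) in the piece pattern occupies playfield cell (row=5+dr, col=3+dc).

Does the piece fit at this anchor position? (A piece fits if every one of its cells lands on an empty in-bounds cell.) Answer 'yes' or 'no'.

Check each piece cell at anchor (5, 3):
  offset (0,0) -> (5,3): empty -> OK
  offset (0,1) -> (5,4): occupied ('#') -> FAIL
  offset (0,2) -> (5,5): empty -> OK
  offset (1,0) -> (6,3): empty -> OK
All cells valid: no

Answer: no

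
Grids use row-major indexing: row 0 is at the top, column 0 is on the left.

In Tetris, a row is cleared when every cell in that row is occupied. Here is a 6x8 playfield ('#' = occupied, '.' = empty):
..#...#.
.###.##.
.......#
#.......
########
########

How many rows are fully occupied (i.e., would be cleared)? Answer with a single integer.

Answer: 2

Derivation:
Check each row:
  row 0: 6 empty cells -> not full
  row 1: 3 empty cells -> not full
  row 2: 7 empty cells -> not full
  row 3: 7 empty cells -> not full
  row 4: 0 empty cells -> FULL (clear)
  row 5: 0 empty cells -> FULL (clear)
Total rows cleared: 2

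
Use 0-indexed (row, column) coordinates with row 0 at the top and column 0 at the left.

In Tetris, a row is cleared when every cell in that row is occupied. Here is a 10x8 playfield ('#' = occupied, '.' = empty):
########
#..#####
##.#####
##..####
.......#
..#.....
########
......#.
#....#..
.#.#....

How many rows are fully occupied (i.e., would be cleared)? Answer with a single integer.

Check each row:
  row 0: 0 empty cells -> FULL (clear)
  row 1: 2 empty cells -> not full
  row 2: 1 empty cell -> not full
  row 3: 2 empty cells -> not full
  row 4: 7 empty cells -> not full
  row 5: 7 empty cells -> not full
  row 6: 0 empty cells -> FULL (clear)
  row 7: 7 empty cells -> not full
  row 8: 6 empty cells -> not full
  row 9: 6 empty cells -> not full
Total rows cleared: 2

Answer: 2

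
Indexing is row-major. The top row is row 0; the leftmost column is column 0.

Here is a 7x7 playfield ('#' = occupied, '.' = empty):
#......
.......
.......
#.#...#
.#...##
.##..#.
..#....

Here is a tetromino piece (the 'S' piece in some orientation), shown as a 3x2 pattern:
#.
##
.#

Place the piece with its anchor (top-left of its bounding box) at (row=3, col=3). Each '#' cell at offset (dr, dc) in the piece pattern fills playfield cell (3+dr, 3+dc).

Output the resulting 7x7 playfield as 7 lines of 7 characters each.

Answer: #......
.......
.......
#.##..#
.#.####
.##.##.
..#....

Derivation:
Fill (3+0,3+0) = (3,3)
Fill (3+1,3+0) = (4,3)
Fill (3+1,3+1) = (4,4)
Fill (3+2,3+1) = (5,4)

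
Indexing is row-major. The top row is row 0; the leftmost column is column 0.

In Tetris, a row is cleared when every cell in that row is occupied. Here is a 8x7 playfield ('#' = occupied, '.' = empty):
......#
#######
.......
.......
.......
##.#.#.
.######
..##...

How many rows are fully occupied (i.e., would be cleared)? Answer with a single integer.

Check each row:
  row 0: 6 empty cells -> not full
  row 1: 0 empty cells -> FULL (clear)
  row 2: 7 empty cells -> not full
  row 3: 7 empty cells -> not full
  row 4: 7 empty cells -> not full
  row 5: 3 empty cells -> not full
  row 6: 1 empty cell -> not full
  row 7: 5 empty cells -> not full
Total rows cleared: 1

Answer: 1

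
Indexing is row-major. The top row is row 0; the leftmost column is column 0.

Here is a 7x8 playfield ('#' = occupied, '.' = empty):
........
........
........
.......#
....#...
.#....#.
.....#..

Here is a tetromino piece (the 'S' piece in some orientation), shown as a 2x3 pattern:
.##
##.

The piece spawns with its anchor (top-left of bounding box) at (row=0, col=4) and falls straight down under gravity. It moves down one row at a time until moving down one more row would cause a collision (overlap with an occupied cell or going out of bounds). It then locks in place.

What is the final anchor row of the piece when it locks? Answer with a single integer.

Spawn at (row=0, col=4). Try each row:
  row 0: fits
  row 1: fits
  row 2: fits
  row 3: blocked -> lock at row 2

Answer: 2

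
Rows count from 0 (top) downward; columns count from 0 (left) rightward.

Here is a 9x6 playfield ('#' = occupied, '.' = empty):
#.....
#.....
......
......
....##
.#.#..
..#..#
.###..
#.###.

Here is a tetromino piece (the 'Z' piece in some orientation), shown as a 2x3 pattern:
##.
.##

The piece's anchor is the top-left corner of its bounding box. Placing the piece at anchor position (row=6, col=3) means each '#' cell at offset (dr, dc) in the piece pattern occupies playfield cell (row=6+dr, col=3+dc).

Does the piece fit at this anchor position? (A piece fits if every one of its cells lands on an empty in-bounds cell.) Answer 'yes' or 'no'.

Answer: yes

Derivation:
Check each piece cell at anchor (6, 3):
  offset (0,0) -> (6,3): empty -> OK
  offset (0,1) -> (6,4): empty -> OK
  offset (1,1) -> (7,4): empty -> OK
  offset (1,2) -> (7,5): empty -> OK
All cells valid: yes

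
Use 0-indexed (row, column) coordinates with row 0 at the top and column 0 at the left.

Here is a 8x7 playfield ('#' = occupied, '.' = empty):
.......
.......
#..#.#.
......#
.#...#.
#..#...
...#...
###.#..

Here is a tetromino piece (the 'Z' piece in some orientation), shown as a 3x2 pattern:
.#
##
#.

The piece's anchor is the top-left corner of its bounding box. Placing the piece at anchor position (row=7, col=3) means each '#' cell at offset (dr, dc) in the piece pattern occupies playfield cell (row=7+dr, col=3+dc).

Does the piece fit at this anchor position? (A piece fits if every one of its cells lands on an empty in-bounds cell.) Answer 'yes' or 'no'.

Check each piece cell at anchor (7, 3):
  offset (0,1) -> (7,4): occupied ('#') -> FAIL
  offset (1,0) -> (8,3): out of bounds -> FAIL
  offset (1,1) -> (8,4): out of bounds -> FAIL
  offset (2,0) -> (9,3): out of bounds -> FAIL
All cells valid: no

Answer: no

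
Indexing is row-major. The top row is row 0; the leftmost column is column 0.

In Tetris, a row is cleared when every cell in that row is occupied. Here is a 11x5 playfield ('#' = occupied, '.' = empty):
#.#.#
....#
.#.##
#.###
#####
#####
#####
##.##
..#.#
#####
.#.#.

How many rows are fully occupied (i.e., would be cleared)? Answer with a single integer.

Answer: 4

Derivation:
Check each row:
  row 0: 2 empty cells -> not full
  row 1: 4 empty cells -> not full
  row 2: 2 empty cells -> not full
  row 3: 1 empty cell -> not full
  row 4: 0 empty cells -> FULL (clear)
  row 5: 0 empty cells -> FULL (clear)
  row 6: 0 empty cells -> FULL (clear)
  row 7: 1 empty cell -> not full
  row 8: 3 empty cells -> not full
  row 9: 0 empty cells -> FULL (clear)
  row 10: 3 empty cells -> not full
Total rows cleared: 4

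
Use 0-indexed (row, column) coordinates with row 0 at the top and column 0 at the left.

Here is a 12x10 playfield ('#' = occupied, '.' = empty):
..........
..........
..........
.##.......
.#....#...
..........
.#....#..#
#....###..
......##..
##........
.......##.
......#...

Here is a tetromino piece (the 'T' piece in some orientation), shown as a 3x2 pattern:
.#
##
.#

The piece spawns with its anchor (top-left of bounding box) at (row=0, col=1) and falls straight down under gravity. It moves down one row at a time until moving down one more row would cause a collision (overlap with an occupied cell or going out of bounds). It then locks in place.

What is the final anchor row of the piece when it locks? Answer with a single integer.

Spawn at (row=0, col=1). Try each row:
  row 0: fits
  row 1: blocked -> lock at row 0

Answer: 0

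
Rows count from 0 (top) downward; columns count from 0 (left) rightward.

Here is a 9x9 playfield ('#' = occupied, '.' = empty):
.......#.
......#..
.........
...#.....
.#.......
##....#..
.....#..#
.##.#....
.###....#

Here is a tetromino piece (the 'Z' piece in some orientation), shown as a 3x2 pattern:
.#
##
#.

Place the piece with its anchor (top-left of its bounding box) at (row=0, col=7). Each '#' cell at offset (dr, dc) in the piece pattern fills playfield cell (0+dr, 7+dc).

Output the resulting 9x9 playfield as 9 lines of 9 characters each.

Fill (0+0,7+1) = (0,8)
Fill (0+1,7+0) = (1,7)
Fill (0+1,7+1) = (1,8)
Fill (0+2,7+0) = (2,7)

Answer: .......##
......###
.......#.
...#.....
.#.......
##....#..
.....#..#
.##.#....
.###....#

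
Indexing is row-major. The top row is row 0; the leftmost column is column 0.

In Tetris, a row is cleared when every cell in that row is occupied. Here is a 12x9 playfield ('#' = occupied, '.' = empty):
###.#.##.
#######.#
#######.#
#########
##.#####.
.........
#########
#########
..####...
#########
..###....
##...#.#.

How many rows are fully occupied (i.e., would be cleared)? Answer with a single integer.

Check each row:
  row 0: 3 empty cells -> not full
  row 1: 1 empty cell -> not full
  row 2: 1 empty cell -> not full
  row 3: 0 empty cells -> FULL (clear)
  row 4: 2 empty cells -> not full
  row 5: 9 empty cells -> not full
  row 6: 0 empty cells -> FULL (clear)
  row 7: 0 empty cells -> FULL (clear)
  row 8: 5 empty cells -> not full
  row 9: 0 empty cells -> FULL (clear)
  row 10: 6 empty cells -> not full
  row 11: 5 empty cells -> not full
Total rows cleared: 4

Answer: 4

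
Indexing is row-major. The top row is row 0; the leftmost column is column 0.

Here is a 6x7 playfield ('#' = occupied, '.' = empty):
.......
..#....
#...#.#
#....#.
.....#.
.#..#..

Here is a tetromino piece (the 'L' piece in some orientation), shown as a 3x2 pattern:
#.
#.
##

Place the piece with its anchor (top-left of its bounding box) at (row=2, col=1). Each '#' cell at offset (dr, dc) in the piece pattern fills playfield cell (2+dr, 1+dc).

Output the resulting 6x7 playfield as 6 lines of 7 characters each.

Answer: .......
..#....
##..#.#
##...#.
.##..#.
.#..#..

Derivation:
Fill (2+0,1+0) = (2,1)
Fill (2+1,1+0) = (3,1)
Fill (2+2,1+0) = (4,1)
Fill (2+2,1+1) = (4,2)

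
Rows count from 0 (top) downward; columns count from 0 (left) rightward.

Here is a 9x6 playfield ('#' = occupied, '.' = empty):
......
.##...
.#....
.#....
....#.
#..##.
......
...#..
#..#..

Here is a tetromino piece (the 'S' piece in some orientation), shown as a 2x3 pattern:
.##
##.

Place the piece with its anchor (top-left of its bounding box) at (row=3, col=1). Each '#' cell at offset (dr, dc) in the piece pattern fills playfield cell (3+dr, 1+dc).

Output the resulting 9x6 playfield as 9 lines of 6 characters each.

Fill (3+0,1+1) = (3,2)
Fill (3+0,1+2) = (3,3)
Fill (3+1,1+0) = (4,1)
Fill (3+1,1+1) = (4,2)

Answer: ......
.##...
.#....
.###..
.##.#.
#..##.
......
...#..
#..#..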